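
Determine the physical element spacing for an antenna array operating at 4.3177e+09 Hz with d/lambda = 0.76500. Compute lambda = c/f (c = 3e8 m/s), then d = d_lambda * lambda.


lambda = c / f = 3.0000e+08 / 4.3177e+09 = 0.06948144 m
d = 0.76500 * 0.06948144 = 0.05315 m

0.05315 m


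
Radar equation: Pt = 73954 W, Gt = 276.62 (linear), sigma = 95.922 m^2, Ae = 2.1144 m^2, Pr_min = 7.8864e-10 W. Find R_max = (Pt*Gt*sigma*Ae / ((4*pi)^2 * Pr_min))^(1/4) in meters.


R^4 = 73954*276.62*95.922*2.1144 / ((4*pi)^2 * 7.8864e-10) = 3.331594e+16
R_max = 3.331594e+16^0.25 = 13510 m

13510 m


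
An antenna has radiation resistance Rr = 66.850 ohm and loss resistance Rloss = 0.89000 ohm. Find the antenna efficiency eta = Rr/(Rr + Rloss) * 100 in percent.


eta = 66.850 / (66.850 + 0.89000) * 100 = 98.69%

98.69%


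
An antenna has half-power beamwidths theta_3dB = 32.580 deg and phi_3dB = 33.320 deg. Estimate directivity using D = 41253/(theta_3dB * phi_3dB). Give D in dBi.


D_linear = 41253 / (32.580 * 33.320) = 38.00139
D_dBi = 10 * log10(38.00139) = 15.80 dBi

15.80 dBi


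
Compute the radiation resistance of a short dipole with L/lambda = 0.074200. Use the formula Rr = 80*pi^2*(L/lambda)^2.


Rr = 80 * pi^2 * (0.074200)^2 = 80 * 9.869604 * 5.505640e-03 = 4.347 ohm

4.347 ohm


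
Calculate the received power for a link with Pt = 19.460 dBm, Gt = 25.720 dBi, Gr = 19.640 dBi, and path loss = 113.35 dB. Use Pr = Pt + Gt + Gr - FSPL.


Pr = 19.460 + 25.720 + 19.640 - 113.35 = -48.53 dBm

-48.53 dBm


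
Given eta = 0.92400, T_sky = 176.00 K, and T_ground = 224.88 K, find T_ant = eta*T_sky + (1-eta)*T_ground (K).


T_ant = 0.92400 * 176.00 + (1 - 0.92400) * 224.88 = 179.7 K

179.7 K


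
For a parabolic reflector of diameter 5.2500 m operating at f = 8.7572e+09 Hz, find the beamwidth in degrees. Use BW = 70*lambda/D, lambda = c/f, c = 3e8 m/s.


lambda = c / f = 3.0000e+08 / 8.7572e+09 = 0.03425753 m
BW = 70 * 0.03425753 / 5.2500 = 0.4568 deg

0.4568 deg


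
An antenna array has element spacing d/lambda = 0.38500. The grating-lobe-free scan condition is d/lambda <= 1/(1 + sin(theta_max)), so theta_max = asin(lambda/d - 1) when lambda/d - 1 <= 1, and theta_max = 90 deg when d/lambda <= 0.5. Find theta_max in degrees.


lambda/d - 1 = 1/0.38500 - 1 = 1.597403 >= 1
d/lambda <= 0.5, so the array can scan to endfire without grating lobes: theta_max = 90 deg

90 deg


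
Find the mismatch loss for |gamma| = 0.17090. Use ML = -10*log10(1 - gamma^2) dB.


ML = -10 * log10(1 - 0.17090^2) = -10 * log10(0.97079319) = 0.1287 dB

0.1287 dB


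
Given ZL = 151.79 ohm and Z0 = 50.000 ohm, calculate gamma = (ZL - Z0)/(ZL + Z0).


gamma = (151.79 - 50.000) / (151.79 + 50.000) = 0.5044

0.5044


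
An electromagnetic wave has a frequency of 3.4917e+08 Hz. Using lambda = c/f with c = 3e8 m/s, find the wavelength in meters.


lambda = c / f = 3.0000e+08 / 3.4917e+08 = 0.8592 m

0.8592 m


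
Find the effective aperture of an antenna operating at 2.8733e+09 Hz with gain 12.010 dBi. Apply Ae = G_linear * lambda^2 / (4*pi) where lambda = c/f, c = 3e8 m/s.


lambda = c / f = 3.0000e+08 / 2.8733e+09 = 0.1044096 m
G_linear = 10^(12.010/10) = 15.88547
Ae = G_linear * lambda^2 / (4*pi) = 15.88547 * 0.1044096^2 / (4*pi) = 0.01378 m^2

0.01378 m^2


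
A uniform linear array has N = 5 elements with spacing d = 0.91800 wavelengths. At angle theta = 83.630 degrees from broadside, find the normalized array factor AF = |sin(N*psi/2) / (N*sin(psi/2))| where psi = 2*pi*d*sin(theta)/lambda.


psi = 2*pi*0.91800*sin(83.630 deg) = 5.732354 rad
AF = |sin(5*5.732354/2) / (5*sin(5.732354/2))| = 0.7217

0.7217


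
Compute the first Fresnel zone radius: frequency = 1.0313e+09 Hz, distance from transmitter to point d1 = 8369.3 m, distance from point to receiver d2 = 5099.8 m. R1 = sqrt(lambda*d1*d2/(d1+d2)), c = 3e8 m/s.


lambda = c / f = 3.0000e+08 / 1.0313e+09 = 0.2908950 m
R1 = sqrt(0.2908950 * 8369.3 * 5099.8 / (8369.3 + 5099.8)) = 30.36 m

30.36 m


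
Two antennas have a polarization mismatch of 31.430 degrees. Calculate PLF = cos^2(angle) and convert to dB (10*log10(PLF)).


PLF_linear = cos^2(31.430 deg) = 0.7280831
PLF_dB = 10 * log10(0.7280831) = -1.378 dB

-1.378 dB


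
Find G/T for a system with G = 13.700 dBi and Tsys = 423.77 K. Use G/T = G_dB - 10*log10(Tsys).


G/T = 13.700 - 10*log10(423.77) = 13.700 - 26.27130 = -12.57 dB/K

-12.57 dB/K


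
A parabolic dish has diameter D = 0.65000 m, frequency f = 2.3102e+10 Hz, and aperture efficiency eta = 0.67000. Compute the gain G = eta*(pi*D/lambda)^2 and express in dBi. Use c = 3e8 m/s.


lambda = c / f = 3.0000e+08 / 2.3102e+10 = 0.01298589 m
G_linear = 0.67000 * (pi * 0.65000 / 0.01298589)^2 = 16567.53
G_dBi = 10 * log10(16567.53) = 42.19 dBi

42.19 dBi


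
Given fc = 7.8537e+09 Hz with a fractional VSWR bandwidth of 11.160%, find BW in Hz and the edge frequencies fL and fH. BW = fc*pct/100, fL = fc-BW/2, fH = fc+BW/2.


BW = 7.8537e+09 * 11.160/100 = 8.764729e+08 Hz
fL = 7.8537e+09 - 8.764729e+08/2 = 7.415e+09 Hz
fH = 7.8537e+09 + 8.764729e+08/2 = 8.292e+09 Hz

BW=8.765e+08 Hz, fL=7.415e+09 Hz, fH=8.292e+09 Hz


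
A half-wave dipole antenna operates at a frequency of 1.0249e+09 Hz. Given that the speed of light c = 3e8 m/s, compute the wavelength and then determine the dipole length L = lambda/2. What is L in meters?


lambda = c / f = 3.0000e+08 / 1.0249e+09 = 0.2927115 m
L = lambda / 2 = 0.2927115 / 2 = 0.1464 m

0.1464 m


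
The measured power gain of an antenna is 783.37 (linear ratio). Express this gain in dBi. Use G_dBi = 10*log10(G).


G_dBi = 10 * log10(783.37) = 28.94 dBi

28.94 dBi


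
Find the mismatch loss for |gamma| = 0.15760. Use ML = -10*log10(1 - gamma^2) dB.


ML = -10 * log10(1 - 0.15760^2) = -10 * log10(0.97516224) = 0.1092 dB

0.1092 dB


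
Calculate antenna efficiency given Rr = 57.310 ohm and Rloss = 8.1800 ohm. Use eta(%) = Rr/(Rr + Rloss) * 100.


eta = 57.310 / (57.310 + 8.1800) * 100 = 87.51%

87.51%


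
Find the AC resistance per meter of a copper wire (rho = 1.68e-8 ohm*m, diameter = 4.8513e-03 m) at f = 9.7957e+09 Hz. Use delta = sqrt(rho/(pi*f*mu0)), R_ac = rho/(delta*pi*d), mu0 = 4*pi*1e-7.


delta = sqrt(1.68e-8 / (pi * 9.7957e+09 * 4*pi*1e-7)) = 6.591087e-07 m
R_ac = 1.68e-8 / (6.591087e-07 * pi * 4.8513e-03) = 1.672 ohm/m

1.672 ohm/m


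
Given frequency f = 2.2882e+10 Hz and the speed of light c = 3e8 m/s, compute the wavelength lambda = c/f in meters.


lambda = c / f = 3.0000e+08 / 2.2882e+10 = 0.01311 m

0.01311 m


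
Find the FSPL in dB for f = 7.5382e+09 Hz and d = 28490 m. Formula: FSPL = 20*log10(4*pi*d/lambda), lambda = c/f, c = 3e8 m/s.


lambda = c / f = 3.0000e+08 / 7.5382e+09 = 0.03979730 m
FSPL = 20 * log10(4*pi*28490/0.03979730) = 139.1 dB

139.1 dB


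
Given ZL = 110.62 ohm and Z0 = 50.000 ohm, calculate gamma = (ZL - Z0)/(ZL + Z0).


gamma = (110.62 - 50.000) / (110.62 + 50.000) = 0.3774

0.3774


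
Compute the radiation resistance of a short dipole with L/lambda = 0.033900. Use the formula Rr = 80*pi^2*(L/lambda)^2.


Rr = 80 * pi^2 * (0.033900)^2 = 80 * 9.869604 * 1.149210e-03 = 0.9074 ohm

0.9074 ohm


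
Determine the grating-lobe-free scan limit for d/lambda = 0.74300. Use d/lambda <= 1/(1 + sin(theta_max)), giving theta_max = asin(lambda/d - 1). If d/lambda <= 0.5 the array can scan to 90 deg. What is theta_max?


lambda/d - 1 = 1/0.74300 - 1 = 0.3458950
theta_max = asin(0.3458950) = 20.24 deg

20.24 deg


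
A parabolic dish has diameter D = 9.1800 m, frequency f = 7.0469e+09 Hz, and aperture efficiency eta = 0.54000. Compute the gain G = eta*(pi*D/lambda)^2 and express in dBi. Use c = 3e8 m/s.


lambda = c / f = 3.0000e+08 / 7.0469e+09 = 0.04257191 m
G_linear = 0.54000 * (pi * 9.1800 / 0.04257191)^2 = 247817.9
G_dBi = 10 * log10(247817.9) = 53.94 dBi

53.94 dBi


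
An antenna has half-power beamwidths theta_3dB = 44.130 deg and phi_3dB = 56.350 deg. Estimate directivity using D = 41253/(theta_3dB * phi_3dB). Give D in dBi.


D_linear = 41253 / (44.130 * 56.350) = 16.58929
D_dBi = 10 * log10(16.58929) = 12.20 dBi

12.20 dBi


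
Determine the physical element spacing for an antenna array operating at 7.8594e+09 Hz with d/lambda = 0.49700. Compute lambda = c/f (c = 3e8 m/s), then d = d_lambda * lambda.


lambda = c / f = 3.0000e+08 / 7.8594e+09 = 0.03817085 m
d = 0.49700 * 0.03817085 = 0.01897 m

0.01897 m


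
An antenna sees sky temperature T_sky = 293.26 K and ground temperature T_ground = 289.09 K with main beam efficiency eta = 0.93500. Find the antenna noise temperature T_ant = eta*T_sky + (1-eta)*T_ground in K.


T_ant = 0.93500 * 293.26 + (1 - 0.93500) * 289.09 = 293.0 K

293.0 K


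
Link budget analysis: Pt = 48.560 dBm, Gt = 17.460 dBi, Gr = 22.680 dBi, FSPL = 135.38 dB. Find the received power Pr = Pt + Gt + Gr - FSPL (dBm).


Pr = 48.560 + 17.460 + 22.680 - 135.38 = -46.68 dBm

-46.68 dBm


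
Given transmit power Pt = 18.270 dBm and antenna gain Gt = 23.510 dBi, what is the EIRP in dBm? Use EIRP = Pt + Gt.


EIRP = Pt + Gt = 18.270 + 23.510 = 41.78 dBm

41.78 dBm


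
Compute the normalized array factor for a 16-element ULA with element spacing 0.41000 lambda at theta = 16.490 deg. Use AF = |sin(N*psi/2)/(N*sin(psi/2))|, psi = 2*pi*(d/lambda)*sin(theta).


psi = 2*pi*0.41000*sin(16.490 deg) = 0.7312225 rad
AF = |sin(16*0.7312225/2) / (16*sin(0.7312225/2))| = 0.07342

0.07342


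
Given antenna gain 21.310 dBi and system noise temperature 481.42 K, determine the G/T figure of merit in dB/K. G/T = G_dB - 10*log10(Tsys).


G/T = 21.310 - 10*log10(481.42) = 21.310 - 26.82524 = -5.515 dB/K

-5.515 dB/K


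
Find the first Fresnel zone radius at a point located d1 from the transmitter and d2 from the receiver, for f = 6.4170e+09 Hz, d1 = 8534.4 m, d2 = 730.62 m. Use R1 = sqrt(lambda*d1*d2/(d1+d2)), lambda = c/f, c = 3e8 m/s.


lambda = c / f = 3.0000e+08 / 6.4170e+09 = 0.04675082 m
R1 = sqrt(0.04675082 * 8534.4 * 730.62 / (8534.4 + 730.62)) = 5.609 m

5.609 m


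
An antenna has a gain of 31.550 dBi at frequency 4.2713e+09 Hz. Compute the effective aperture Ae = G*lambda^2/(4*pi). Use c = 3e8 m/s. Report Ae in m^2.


lambda = c / f = 3.0000e+08 / 4.2713e+09 = 0.07023623 m
G_linear = 10^(31.550/10) = 1428.894
Ae = G_linear * lambda^2 / (4*pi) = 1428.894 * 0.07023623^2 / (4*pi) = 0.5609 m^2

0.5609 m^2


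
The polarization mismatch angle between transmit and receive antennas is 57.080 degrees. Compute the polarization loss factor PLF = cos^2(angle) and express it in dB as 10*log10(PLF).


PLF_linear = cos^2(57.080 deg) = 0.2953569
PLF_dB = 10 * log10(0.2953569) = -5.297 dB

-5.297 dB


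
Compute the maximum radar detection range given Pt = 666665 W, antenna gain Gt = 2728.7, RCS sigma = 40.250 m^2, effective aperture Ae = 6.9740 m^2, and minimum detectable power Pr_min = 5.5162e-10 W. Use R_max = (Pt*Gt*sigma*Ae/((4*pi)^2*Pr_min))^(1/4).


R^4 = 666665*2728.7*40.250*6.9740 / ((4*pi)^2 * 5.5162e-10) = 5.862077e+18
R_max = 5.862077e+18^0.25 = 49205 m

49205 m


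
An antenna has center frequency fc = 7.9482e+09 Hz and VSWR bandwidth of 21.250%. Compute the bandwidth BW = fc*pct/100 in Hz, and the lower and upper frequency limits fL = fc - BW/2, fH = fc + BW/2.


BW = 7.9482e+09 * 21.250/100 = 1.688992e+09 Hz
fL = 7.9482e+09 - 1.688992e+09/2 = 7.104e+09 Hz
fH = 7.9482e+09 + 1.688992e+09/2 = 8.793e+09 Hz

BW=1.689e+09 Hz, fL=7.104e+09 Hz, fH=8.793e+09 Hz


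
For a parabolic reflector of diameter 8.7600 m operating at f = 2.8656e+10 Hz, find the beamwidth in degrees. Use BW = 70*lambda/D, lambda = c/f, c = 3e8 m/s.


lambda = c / f = 3.0000e+08 / 2.8656e+10 = 0.01046901 m
BW = 70 * 0.01046901 / 8.7600 = 0.08366 deg

0.08366 deg


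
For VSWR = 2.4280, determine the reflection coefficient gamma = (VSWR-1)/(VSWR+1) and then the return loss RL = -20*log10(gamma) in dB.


gamma = (2.4280 - 1) / (2.4280 + 1) = 0.4165694
RL = -20 * log10(0.4165694) = 7.606 dB

7.606 dB


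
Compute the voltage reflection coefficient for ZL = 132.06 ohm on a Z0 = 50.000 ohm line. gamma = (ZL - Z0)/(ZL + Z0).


gamma = (132.06 - 50.000) / (132.06 + 50.000) = 0.4507

0.4507


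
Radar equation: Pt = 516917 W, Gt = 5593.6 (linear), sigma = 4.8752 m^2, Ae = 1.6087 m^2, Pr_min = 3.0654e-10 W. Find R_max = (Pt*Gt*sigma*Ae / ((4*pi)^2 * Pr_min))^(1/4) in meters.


R^4 = 516917*5593.6*4.8752*1.6087 / ((4*pi)^2 * 3.0654e-10) = 4.684604e+17
R_max = 4.684604e+17^0.25 = 26162 m

26162 m


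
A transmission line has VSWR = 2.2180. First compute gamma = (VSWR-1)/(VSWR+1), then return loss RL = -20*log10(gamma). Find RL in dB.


gamma = (2.2180 - 1) / (2.2180 + 1) = 0.3784960
RL = -20 * log10(0.3784960) = 8.439 dB

8.439 dB


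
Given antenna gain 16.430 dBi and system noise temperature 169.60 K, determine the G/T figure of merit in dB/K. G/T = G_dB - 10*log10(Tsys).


G/T = 16.430 - 10*log10(169.60) = 16.430 - 22.29426 = -5.864 dB/K

-5.864 dB/K


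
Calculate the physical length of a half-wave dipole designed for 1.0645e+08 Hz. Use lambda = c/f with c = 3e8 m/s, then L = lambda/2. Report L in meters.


lambda = c / f = 3.0000e+08 / 1.0645e+08 = 2.818225 m
L = lambda / 2 = 2.818225 / 2 = 1.409 m

1.409 m


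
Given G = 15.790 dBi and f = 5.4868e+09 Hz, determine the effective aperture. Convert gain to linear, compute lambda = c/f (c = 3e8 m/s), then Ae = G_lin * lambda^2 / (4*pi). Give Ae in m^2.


lambda = c / f = 3.0000e+08 / 5.4868e+09 = 0.05467668 m
G_linear = 10^(15.790/10) = 37.93150
Ae = G_linear * lambda^2 / (4*pi) = 37.93150 * 0.05467668^2 / (4*pi) = 9.024e-03 m^2

9.024e-03 m^2


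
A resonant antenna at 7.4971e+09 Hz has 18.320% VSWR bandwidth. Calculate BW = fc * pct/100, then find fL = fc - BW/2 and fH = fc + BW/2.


BW = 7.4971e+09 * 18.320/100 = 1.373469e+09 Hz
fL = 7.4971e+09 - 1.373469e+09/2 = 6.810e+09 Hz
fH = 7.4971e+09 + 1.373469e+09/2 = 8.184e+09 Hz

BW=1.373e+09 Hz, fL=6.810e+09 Hz, fH=8.184e+09 Hz


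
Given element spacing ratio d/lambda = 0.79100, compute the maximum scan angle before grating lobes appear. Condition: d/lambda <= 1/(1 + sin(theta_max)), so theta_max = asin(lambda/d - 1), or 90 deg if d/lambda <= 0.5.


lambda/d - 1 = 1/0.79100 - 1 = 0.2642225
theta_max = asin(0.2642225) = 15.32 deg

15.32 deg


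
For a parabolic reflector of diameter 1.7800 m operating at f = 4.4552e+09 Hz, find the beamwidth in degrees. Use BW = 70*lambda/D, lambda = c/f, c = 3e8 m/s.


lambda = c / f = 3.0000e+08 / 4.4552e+09 = 0.06733704 m
BW = 70 * 0.06733704 / 1.7800 = 2.648 deg

2.648 deg


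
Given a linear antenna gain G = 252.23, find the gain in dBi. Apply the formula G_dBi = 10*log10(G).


G_dBi = 10 * log10(252.23) = 24.02 dBi

24.02 dBi


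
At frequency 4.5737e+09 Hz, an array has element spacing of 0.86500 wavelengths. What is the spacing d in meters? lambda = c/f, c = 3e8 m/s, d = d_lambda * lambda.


lambda = c / f = 3.0000e+08 / 4.5737e+09 = 0.06559241 m
d = 0.86500 * 0.06559241 = 0.05674 m

0.05674 m


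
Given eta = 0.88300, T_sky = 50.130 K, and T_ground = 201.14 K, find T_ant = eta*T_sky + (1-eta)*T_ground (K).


T_ant = 0.88300 * 50.130 + (1 - 0.88300) * 201.14 = 67.80 K

67.80 K


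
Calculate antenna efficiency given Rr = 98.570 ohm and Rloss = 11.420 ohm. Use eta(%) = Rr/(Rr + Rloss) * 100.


eta = 98.570 / (98.570 + 11.420) * 100 = 89.62%

89.62%


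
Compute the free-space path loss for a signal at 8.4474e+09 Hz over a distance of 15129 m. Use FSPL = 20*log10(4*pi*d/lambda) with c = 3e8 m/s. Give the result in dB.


lambda = c / f = 3.0000e+08 / 8.4474e+09 = 0.03551389 m
FSPL = 20 * log10(4*pi*15129/0.03551389) = 134.6 dB

134.6 dB


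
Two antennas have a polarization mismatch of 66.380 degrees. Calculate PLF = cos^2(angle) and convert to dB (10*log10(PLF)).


PLF_linear = cos^2(66.380 deg) = 0.1605356
PLF_dB = 10 * log10(0.1605356) = -7.944 dB

-7.944 dB


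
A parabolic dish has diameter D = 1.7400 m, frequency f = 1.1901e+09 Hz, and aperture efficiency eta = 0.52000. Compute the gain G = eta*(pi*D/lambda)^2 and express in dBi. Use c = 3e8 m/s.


lambda = c / f = 3.0000e+08 / 1.1901e+09 = 0.2520797 m
G_linear = 0.52000 * (pi * 1.7400 / 0.2520797)^2 = 244.5264
G_dBi = 10 * log10(244.5264) = 23.88 dBi

23.88 dBi


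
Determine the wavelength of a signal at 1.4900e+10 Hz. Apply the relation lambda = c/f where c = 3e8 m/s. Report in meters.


lambda = c / f = 3.0000e+08 / 1.4900e+10 = 0.02013 m

0.02013 m


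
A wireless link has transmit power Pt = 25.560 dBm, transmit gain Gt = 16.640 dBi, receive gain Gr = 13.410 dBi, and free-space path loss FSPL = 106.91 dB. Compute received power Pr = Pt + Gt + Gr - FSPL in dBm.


Pr = 25.560 + 16.640 + 13.410 - 106.91 = -51.30 dBm

-51.30 dBm


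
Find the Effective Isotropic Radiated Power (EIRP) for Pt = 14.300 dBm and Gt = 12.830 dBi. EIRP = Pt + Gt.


EIRP = Pt + Gt = 14.300 + 12.830 = 27.13 dBm

27.13 dBm


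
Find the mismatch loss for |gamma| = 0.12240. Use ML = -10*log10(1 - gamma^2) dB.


ML = -10 * log10(1 - 0.12240^2) = -10 * log10(0.98501824) = 0.06556 dB

0.06556 dB


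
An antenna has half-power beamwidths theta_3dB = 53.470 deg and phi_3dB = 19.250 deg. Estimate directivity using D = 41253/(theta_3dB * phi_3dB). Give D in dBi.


D_linear = 41253 / (53.470 * 19.250) = 40.07879
D_dBi = 10 * log10(40.07879) = 16.03 dBi

16.03 dBi


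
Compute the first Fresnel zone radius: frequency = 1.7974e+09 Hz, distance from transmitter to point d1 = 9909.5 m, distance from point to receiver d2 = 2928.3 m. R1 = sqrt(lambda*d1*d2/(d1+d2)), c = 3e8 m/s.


lambda = c / f = 3.0000e+08 / 1.7974e+09 = 0.1669078 m
R1 = sqrt(0.1669078 * 9909.5 * 2928.3 / (9909.5 + 2928.3)) = 19.42 m

19.42 m


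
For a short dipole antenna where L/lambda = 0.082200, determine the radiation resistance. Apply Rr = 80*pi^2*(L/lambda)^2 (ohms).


Rr = 80 * pi^2 * (0.082200)^2 = 80 * 9.869604 * 6.756840e-03 = 5.335 ohm

5.335 ohm


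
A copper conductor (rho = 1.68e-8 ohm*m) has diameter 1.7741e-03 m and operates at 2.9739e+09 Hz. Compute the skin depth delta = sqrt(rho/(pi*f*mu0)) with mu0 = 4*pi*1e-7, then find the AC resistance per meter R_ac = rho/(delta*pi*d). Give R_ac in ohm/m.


delta = sqrt(1.68e-8 / (pi * 2.9739e+09 * 4*pi*1e-7)) = 1.196221e-06 m
R_ac = 1.68e-8 / (1.196221e-06 * pi * 1.7741e-03) = 2.520 ohm/m

2.520 ohm/m


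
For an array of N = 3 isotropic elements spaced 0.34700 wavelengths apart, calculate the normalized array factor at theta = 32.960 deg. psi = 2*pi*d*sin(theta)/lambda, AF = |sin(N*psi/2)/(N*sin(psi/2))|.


psi = 2*pi*0.34700*sin(32.960 deg) = 1.186181 rad
AF = |sin(3*1.186181/2) / (3*sin(1.186181/2))| = 0.5835

0.5835


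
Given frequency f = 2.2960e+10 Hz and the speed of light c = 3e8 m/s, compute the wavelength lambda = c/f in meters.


lambda = c / f = 3.0000e+08 / 2.2960e+10 = 0.01307 m

0.01307 m


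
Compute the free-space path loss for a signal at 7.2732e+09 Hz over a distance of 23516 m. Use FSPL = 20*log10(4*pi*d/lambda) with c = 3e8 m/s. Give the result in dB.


lambda = c / f = 3.0000e+08 / 7.2732e+09 = 0.04124732 m
FSPL = 20 * log10(4*pi*23516/0.04124732) = 137.1 dB

137.1 dB


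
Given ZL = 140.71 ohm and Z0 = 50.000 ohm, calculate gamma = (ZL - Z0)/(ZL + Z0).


gamma = (140.71 - 50.000) / (140.71 + 50.000) = 0.4756

0.4756


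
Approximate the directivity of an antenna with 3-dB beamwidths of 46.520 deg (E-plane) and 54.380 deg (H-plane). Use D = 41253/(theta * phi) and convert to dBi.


D_linear = 41253 / (46.520 * 54.380) = 16.30710
D_dBi = 10 * log10(16.30710) = 12.12 dBi

12.12 dBi


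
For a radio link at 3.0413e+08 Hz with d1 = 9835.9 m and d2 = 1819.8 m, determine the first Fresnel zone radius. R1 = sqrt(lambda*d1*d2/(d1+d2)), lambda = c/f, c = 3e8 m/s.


lambda = c / f = 3.0000e+08 / 3.0413e+08 = 0.9864203 m
R1 = sqrt(0.9864203 * 9835.9 * 1819.8 / (9835.9 + 1819.8)) = 38.92 m

38.92 m


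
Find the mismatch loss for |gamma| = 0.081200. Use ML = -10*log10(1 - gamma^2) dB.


ML = -10 * log10(1 - 0.081200^2) = -10 * log10(0.99340656) = 0.02873 dB

0.02873 dB


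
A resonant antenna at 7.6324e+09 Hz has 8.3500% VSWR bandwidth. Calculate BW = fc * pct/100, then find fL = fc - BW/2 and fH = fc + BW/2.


BW = 7.6324e+09 * 8.3500/100 = 6.373054e+08 Hz
fL = 7.6324e+09 - 6.373054e+08/2 = 7.314e+09 Hz
fH = 7.6324e+09 + 6.373054e+08/2 = 7.951e+09 Hz

BW=6.373e+08 Hz, fL=7.314e+09 Hz, fH=7.951e+09 Hz


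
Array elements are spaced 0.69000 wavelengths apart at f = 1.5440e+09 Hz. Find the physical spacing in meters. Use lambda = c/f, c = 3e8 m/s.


lambda = c / f = 3.0000e+08 / 1.5440e+09 = 0.1943005 m
d = 0.69000 * 0.1943005 = 0.1341 m

0.1341 m


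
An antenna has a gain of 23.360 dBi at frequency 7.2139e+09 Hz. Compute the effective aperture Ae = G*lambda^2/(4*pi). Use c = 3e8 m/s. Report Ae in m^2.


lambda = c / f = 3.0000e+08 / 7.2139e+09 = 0.04158638 m
G_linear = 10^(23.360/10) = 216.7704
Ae = G_linear * lambda^2 / (4*pi) = 216.7704 * 0.04158638^2 / (4*pi) = 0.02983 m^2

0.02983 m^2


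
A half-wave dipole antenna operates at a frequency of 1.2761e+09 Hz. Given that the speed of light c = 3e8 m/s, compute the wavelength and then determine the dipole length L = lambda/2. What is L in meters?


lambda = c / f = 3.0000e+08 / 1.2761e+09 = 0.2350913 m
L = lambda / 2 = 0.2350913 / 2 = 0.1175 m

0.1175 m


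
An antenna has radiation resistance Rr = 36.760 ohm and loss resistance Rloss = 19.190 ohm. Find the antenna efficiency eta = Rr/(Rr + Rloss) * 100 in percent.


eta = 36.760 / (36.760 + 19.190) * 100 = 65.70%

65.70%


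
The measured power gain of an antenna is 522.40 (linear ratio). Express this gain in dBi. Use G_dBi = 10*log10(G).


G_dBi = 10 * log10(522.40) = 27.18 dBi

27.18 dBi


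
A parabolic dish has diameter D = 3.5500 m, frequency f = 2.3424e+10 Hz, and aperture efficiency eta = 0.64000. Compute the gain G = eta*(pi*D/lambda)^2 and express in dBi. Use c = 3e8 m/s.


lambda = c / f = 3.0000e+08 / 2.3424e+10 = 0.01280738 m
G_linear = 0.64000 * (pi * 3.5500 / 0.01280738)^2 = 485306.2
G_dBi = 10 * log10(485306.2) = 56.86 dBi

56.86 dBi


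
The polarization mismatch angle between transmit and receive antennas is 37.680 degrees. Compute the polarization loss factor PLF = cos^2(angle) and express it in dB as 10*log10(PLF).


PLF_linear = cos^2(37.680 deg) = 0.6263724
PLF_dB = 10 * log10(0.6263724) = -2.032 dB

-2.032 dB


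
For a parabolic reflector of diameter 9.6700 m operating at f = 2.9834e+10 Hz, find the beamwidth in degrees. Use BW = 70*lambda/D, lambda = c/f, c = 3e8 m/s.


lambda = c / f = 3.0000e+08 / 2.9834e+10 = 0.01005564 m
BW = 70 * 0.01005564 / 9.6700 = 0.07279 deg

0.07279 deg


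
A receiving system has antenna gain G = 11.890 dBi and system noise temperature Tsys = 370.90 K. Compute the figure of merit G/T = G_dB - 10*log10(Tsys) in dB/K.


G/T = 11.890 - 10*log10(370.90) = 11.890 - 25.69257 = -13.80 dB/K

-13.80 dB/K


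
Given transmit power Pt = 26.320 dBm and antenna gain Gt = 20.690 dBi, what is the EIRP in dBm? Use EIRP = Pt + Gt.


EIRP = Pt + Gt = 26.320 + 20.690 = 47.01 dBm

47.01 dBm


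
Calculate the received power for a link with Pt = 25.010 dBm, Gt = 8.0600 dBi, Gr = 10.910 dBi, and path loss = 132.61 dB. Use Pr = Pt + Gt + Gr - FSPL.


Pr = 25.010 + 8.0600 + 10.910 - 132.61 = -88.63 dBm

-88.63 dBm


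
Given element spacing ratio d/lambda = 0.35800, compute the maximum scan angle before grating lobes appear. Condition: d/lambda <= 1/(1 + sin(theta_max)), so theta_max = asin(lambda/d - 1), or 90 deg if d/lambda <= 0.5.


lambda/d - 1 = 1/0.35800 - 1 = 1.793296 >= 1
d/lambda <= 0.5, so the array can scan to endfire without grating lobes: theta_max = 90 deg

90 deg


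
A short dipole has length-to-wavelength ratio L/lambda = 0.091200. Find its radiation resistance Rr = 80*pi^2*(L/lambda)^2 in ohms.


Rr = 80 * pi^2 * (0.091200)^2 = 80 * 9.869604 * 8.317440e-03 = 6.567 ohm

6.567 ohm


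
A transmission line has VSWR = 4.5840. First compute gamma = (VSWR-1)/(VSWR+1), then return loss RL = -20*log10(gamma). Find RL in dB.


gamma = (4.5840 - 1) / (4.5840 + 1) = 0.6418338
RL = -20 * log10(0.6418338) = 3.852 dB

3.852 dB


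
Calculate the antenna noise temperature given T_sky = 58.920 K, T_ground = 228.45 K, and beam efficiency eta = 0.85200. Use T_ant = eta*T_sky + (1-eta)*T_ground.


T_ant = 0.85200 * 58.920 + (1 - 0.85200) * 228.45 = 84.01 K

84.01 K


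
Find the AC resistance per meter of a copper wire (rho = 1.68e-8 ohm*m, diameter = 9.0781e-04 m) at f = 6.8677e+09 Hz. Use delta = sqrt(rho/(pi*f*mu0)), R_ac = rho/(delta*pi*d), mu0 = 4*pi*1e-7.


delta = sqrt(1.68e-8 / (pi * 6.8677e+09 * 4*pi*1e-7)) = 7.871711e-07 m
R_ac = 1.68e-8 / (7.871711e-07 * pi * 9.0781e-04) = 7.483 ohm/m

7.483 ohm/m


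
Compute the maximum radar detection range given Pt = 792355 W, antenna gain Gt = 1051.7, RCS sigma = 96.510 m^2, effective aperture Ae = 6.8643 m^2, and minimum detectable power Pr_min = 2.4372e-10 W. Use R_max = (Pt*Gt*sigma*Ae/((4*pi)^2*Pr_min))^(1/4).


R^4 = 792355*1051.7*96.510*6.8643 / ((4*pi)^2 * 2.4372e-10) = 1.434397e+19
R_max = 1.434397e+19^0.25 = 61541 m

61541 m


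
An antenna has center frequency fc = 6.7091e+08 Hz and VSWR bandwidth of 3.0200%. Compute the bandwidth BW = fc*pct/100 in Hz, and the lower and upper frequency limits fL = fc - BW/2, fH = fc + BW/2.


BW = 6.7091e+08 * 3.0200/100 = 2.026148e+07 Hz
fL = 6.7091e+08 - 2.026148e+07/2 = 6.608e+08 Hz
fH = 6.7091e+08 + 2.026148e+07/2 = 6.810e+08 Hz

BW=2.026e+07 Hz, fL=6.608e+08 Hz, fH=6.810e+08 Hz


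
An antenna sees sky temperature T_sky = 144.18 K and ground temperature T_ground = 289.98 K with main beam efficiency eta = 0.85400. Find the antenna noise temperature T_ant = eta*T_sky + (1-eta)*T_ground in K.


T_ant = 0.85400 * 144.18 + (1 - 0.85400) * 289.98 = 165.5 K

165.5 K


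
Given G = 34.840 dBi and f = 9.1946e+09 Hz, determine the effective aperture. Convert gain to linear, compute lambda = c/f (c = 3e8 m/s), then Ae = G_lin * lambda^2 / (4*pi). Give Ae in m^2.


lambda = c / f = 3.0000e+08 / 9.1946e+09 = 0.03262785 m
G_linear = 10^(34.840/10) = 3047.895
Ae = G_linear * lambda^2 / (4*pi) = 3047.895 * 0.03262785^2 / (4*pi) = 0.2582 m^2

0.2582 m^2


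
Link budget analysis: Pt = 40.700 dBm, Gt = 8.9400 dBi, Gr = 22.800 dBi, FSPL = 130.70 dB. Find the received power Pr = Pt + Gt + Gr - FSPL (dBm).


Pr = 40.700 + 8.9400 + 22.800 - 130.70 = -58.26 dBm

-58.26 dBm


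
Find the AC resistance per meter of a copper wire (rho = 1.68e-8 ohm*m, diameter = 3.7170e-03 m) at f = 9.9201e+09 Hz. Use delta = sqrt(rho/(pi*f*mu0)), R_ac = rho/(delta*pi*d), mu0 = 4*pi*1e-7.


delta = sqrt(1.68e-8 / (pi * 9.9201e+09 * 4*pi*1e-7)) = 6.549630e-07 m
R_ac = 1.68e-8 / (6.549630e-07 * pi * 3.7170e-03) = 2.197 ohm/m

2.197 ohm/m


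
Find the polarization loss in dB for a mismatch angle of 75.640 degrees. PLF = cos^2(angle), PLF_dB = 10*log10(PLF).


PLF_linear = cos^2(75.640 deg) = 0.06151076
PLF_dB = 10 * log10(0.06151076) = -12.11 dB

-12.11 dB


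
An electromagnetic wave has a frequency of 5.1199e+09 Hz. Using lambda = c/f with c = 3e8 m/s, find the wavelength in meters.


lambda = c / f = 3.0000e+08 / 5.1199e+09 = 0.05859 m

0.05859 m


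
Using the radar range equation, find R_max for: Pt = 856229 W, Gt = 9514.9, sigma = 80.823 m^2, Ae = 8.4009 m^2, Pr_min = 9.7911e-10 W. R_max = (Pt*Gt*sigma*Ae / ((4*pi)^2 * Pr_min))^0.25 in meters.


R^4 = 856229*9514.9*80.823*8.4009 / ((4*pi)^2 * 9.7911e-10) = 3.577698e+19
R_max = 3.577698e+19^0.25 = 77339 m

77339 m


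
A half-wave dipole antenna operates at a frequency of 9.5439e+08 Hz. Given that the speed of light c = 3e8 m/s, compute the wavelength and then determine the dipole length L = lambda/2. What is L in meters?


lambda = c / f = 3.0000e+08 / 9.5439e+08 = 0.3143369 m
L = lambda / 2 = 0.3143369 / 2 = 0.1572 m

0.1572 m


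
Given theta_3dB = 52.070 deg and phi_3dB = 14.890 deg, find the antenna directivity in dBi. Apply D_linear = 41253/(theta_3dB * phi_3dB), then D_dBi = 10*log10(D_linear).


D_linear = 41253 / (52.070 * 14.890) = 53.20755
D_dBi = 10 * log10(53.20755) = 17.26 dBi

17.26 dBi


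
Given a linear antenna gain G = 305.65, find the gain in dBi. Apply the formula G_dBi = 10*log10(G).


G_dBi = 10 * log10(305.65) = 24.85 dBi

24.85 dBi


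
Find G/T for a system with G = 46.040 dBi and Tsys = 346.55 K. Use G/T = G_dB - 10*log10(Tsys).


G/T = 46.040 - 10*log10(346.55) = 46.040 - 25.39766 = 20.64 dB/K

20.64 dB/K


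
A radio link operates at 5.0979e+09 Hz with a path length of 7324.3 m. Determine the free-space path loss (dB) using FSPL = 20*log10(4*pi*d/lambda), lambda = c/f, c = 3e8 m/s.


lambda = c / f = 3.0000e+08 / 5.0979e+09 = 0.05884776 m
FSPL = 20 * log10(4*pi*7324.3/0.05884776) = 123.9 dB

123.9 dB


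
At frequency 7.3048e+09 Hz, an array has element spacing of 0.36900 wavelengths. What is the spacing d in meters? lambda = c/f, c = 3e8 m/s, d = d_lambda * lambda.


lambda = c / f = 3.0000e+08 / 7.3048e+09 = 0.04106889 m
d = 0.36900 * 0.04106889 = 0.01515 m

0.01515 m


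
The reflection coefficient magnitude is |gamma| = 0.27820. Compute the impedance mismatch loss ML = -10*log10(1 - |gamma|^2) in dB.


ML = -10 * log10(1 - 0.27820^2) = -10 * log10(0.92260476) = 0.3498 dB

0.3498 dB


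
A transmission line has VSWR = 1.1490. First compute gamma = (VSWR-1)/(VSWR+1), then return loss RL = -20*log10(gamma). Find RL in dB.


gamma = (1.1490 - 1) / (1.1490 + 1) = 0.06933457
RL = -20 * log10(0.06933457) = 23.18 dB

23.18 dB


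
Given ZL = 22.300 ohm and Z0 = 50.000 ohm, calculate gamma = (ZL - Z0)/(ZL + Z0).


gamma = (22.300 - 50.000) / (22.300 + 50.000) = -0.3831

-0.3831


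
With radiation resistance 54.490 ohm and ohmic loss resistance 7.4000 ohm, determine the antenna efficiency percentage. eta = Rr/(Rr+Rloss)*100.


eta = 54.490 / (54.490 + 7.4000) * 100 = 88.04%

88.04%


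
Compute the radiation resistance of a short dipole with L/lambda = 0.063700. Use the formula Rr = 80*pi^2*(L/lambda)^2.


Rr = 80 * pi^2 * (0.063700)^2 = 80 * 9.869604 * 4.057690e-03 = 3.204 ohm

3.204 ohm


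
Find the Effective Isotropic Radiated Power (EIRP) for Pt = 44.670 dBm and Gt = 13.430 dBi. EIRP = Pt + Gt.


EIRP = Pt + Gt = 44.670 + 13.430 = 58.10 dBm

58.10 dBm


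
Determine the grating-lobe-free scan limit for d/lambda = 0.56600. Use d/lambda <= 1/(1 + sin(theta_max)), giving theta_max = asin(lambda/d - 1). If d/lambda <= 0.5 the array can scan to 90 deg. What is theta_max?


lambda/d - 1 = 1/0.56600 - 1 = 0.7667845
theta_max = asin(0.7667845) = 50.07 deg

50.07 deg


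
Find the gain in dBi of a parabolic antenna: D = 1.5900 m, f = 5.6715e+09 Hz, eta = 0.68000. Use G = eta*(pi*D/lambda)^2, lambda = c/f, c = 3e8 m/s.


lambda = c / f = 3.0000e+08 / 5.6715e+09 = 0.05289606 m
G_linear = 0.68000 * (pi * 1.5900 / 0.05289606)^2 = 6063.959
G_dBi = 10 * log10(6063.959) = 37.83 dBi

37.83 dBi


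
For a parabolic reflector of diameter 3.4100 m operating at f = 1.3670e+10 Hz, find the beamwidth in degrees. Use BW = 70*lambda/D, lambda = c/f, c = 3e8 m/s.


lambda = c / f = 3.0000e+08 / 1.3670e+10 = 0.02194587 m
BW = 70 * 0.02194587 / 3.4100 = 0.4505 deg

0.4505 deg


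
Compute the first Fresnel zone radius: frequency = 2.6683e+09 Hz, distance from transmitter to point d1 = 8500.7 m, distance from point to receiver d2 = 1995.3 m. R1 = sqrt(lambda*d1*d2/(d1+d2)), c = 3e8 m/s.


lambda = c / f = 3.0000e+08 / 2.6683e+09 = 0.1124311 m
R1 = sqrt(0.1124311 * 8500.7 * 1995.3 / (8500.7 + 1995.3)) = 13.48 m

13.48 m


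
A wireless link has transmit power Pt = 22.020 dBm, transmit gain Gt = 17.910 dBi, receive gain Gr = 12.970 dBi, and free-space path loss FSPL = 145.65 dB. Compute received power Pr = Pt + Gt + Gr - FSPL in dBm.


Pr = 22.020 + 17.910 + 12.970 - 145.65 = -92.75 dBm

-92.75 dBm


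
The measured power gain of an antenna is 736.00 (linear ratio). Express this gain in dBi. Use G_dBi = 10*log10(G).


G_dBi = 10 * log10(736.00) = 28.67 dBi

28.67 dBi


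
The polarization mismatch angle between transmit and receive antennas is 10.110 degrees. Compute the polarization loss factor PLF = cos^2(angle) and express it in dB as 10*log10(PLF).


PLF_linear = cos^2(10.110 deg) = 0.9691862
PLF_dB = 10 * log10(0.9691862) = -0.1359 dB

-0.1359 dB


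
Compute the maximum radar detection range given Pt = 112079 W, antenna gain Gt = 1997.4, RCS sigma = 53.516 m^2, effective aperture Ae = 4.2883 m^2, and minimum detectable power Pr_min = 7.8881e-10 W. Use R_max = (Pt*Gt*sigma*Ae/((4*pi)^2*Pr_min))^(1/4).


R^4 = 112079*1997.4*53.516*4.2883 / ((4*pi)^2 * 7.8881e-10) = 4.124449e+17
R_max = 4.124449e+17^0.25 = 25342 m

25342 m


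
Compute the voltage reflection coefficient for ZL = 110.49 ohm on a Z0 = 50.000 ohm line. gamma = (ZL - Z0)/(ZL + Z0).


gamma = (110.49 - 50.000) / (110.49 + 50.000) = 0.3769

0.3769


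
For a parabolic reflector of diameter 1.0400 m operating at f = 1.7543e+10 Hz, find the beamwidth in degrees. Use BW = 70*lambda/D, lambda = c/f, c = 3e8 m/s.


lambda = c / f = 3.0000e+08 / 1.7543e+10 = 0.01710084 m
BW = 70 * 0.01710084 / 1.0400 = 1.151 deg

1.151 deg


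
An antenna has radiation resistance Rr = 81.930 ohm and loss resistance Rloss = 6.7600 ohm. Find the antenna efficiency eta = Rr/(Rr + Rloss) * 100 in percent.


eta = 81.930 / (81.930 + 6.7600) * 100 = 92.38%

92.38%


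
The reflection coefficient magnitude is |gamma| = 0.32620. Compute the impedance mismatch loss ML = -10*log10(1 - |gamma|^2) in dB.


ML = -10 * log10(1 - 0.32620^2) = -10 * log10(0.89359356) = 0.4886 dB

0.4886 dB


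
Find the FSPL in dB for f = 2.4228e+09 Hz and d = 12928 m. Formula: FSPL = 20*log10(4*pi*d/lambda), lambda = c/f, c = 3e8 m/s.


lambda = c / f = 3.0000e+08 / 2.4228e+09 = 0.1238237 m
FSPL = 20 * log10(4*pi*12928/0.1238237) = 122.4 dB

122.4 dB


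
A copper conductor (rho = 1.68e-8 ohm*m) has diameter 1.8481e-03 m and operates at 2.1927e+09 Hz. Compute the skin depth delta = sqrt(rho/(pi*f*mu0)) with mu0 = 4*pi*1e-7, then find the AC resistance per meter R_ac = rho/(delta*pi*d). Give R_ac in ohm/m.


delta = sqrt(1.68e-8 / (pi * 2.1927e+09 * 4*pi*1e-7)) = 1.393109e-06 m
R_ac = 1.68e-8 / (1.393109e-06 * pi * 1.8481e-03) = 2.077 ohm/m

2.077 ohm/m


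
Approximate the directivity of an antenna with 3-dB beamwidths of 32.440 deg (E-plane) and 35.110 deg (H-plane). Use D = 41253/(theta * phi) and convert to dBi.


D_linear = 41253 / (32.440 * 35.110) = 36.21962
D_dBi = 10 * log10(36.21962) = 15.59 dBi

15.59 dBi


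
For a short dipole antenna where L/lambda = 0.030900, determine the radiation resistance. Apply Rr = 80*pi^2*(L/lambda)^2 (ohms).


Rr = 80 * pi^2 * (0.030900)^2 = 80 * 9.869604 * 9.548100e-04 = 0.7539 ohm

0.7539 ohm


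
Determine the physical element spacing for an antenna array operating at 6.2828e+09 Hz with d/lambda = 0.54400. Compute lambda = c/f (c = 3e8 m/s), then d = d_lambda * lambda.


lambda = c / f = 3.0000e+08 / 6.2828e+09 = 0.04774941 m
d = 0.54400 * 0.04774941 = 0.02598 m

0.02598 m


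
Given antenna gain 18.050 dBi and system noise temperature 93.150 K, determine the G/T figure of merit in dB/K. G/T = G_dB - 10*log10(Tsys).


G/T = 18.050 - 10*log10(93.150) = 18.050 - 19.69183 = -1.642 dB/K

-1.642 dB/K


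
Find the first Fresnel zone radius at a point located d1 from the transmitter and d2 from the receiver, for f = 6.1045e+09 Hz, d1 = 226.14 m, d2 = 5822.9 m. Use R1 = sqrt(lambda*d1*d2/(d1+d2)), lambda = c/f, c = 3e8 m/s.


lambda = c / f = 3.0000e+08 / 6.1045e+09 = 0.04914407 m
R1 = sqrt(0.04914407 * 226.14 * 5822.9 / (226.14 + 5822.9)) = 3.271 m

3.271 m


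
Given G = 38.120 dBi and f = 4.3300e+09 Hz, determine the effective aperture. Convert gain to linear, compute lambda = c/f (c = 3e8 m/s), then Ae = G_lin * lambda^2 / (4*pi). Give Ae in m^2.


lambda = c / f = 3.0000e+08 / 4.3300e+09 = 0.06928406 m
G_linear = 10^(38.120/10) = 6486.344
Ae = G_linear * lambda^2 / (4*pi) = 6486.344 * 0.06928406^2 / (4*pi) = 2.478 m^2

2.478 m^2


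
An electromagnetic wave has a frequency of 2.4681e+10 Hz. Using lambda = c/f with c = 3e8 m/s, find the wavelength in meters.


lambda = c / f = 3.0000e+08 / 2.4681e+10 = 0.01216 m

0.01216 m


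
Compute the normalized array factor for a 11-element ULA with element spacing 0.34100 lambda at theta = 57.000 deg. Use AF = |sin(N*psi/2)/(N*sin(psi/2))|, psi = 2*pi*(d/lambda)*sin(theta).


psi = 2*pi*0.34100*sin(57.000 deg) = 1.796907 rad
AF = |sin(11*1.796907/2) / (11*sin(1.796907/2))| = 0.05140

0.05140


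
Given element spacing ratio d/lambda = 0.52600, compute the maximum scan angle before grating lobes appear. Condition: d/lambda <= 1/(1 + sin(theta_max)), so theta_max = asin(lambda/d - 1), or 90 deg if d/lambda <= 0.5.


lambda/d - 1 = 1/0.52600 - 1 = 0.9011407
theta_max = asin(0.9011407) = 64.31 deg

64.31 deg


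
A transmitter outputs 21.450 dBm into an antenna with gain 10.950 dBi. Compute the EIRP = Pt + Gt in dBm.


EIRP = Pt + Gt = 21.450 + 10.950 = 32.40 dBm

32.40 dBm


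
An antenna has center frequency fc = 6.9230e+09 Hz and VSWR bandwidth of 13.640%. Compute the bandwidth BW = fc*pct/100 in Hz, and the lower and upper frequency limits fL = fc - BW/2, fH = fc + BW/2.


BW = 6.9230e+09 * 13.640/100 = 9.442972e+08 Hz
fL = 6.9230e+09 - 9.442972e+08/2 = 6.451e+09 Hz
fH = 6.9230e+09 + 9.442972e+08/2 = 7.395e+09 Hz

BW=9.443e+08 Hz, fL=6.451e+09 Hz, fH=7.395e+09 Hz


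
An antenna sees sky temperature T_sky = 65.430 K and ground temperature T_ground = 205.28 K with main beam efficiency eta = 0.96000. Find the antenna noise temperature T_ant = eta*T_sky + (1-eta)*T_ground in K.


T_ant = 0.96000 * 65.430 + (1 - 0.96000) * 205.28 = 71.02 K

71.02 K


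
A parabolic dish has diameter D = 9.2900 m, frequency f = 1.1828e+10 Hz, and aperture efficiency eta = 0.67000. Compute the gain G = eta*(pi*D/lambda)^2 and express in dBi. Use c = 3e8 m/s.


lambda = c / f = 3.0000e+08 / 1.1828e+10 = 0.02536354 m
G_linear = 0.67000 * (pi * 9.2900 / 0.02536354)^2 = 887127.9
G_dBi = 10 * log10(887127.9) = 59.48 dBi

59.48 dBi


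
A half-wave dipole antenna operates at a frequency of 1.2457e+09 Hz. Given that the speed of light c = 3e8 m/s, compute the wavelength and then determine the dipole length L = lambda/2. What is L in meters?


lambda = c / f = 3.0000e+08 / 1.2457e+09 = 0.2408284 m
L = lambda / 2 = 0.2408284 / 2 = 0.1204 m

0.1204 m


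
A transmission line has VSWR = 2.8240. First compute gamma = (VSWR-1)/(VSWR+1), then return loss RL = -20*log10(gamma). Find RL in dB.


gamma = (2.8240 - 1) / (2.8240 + 1) = 0.4769874
RL = -20 * log10(0.4769874) = 6.430 dB

6.430 dB


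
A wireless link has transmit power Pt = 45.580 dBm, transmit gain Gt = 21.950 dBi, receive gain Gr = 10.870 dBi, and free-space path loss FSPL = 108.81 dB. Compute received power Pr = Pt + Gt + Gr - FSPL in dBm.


Pr = 45.580 + 21.950 + 10.870 - 108.81 = -30.41 dBm

-30.41 dBm


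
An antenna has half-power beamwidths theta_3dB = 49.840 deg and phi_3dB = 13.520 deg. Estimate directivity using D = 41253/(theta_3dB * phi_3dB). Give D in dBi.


D_linear = 41253 / (49.840 * 13.520) = 61.22106
D_dBi = 10 * log10(61.22106) = 17.87 dBi

17.87 dBi


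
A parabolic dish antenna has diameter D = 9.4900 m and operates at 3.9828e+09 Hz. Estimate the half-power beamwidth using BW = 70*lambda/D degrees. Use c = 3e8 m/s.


lambda = c / f = 3.0000e+08 / 3.9828e+09 = 0.07532389 m
BW = 70 * 0.07532389 / 9.4900 = 0.5556 deg

0.5556 deg
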